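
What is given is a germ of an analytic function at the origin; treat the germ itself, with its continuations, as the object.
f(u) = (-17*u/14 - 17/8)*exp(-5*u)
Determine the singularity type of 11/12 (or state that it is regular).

The point is a regular point.

There is no denominator, hence no pole anywhere.
The factor exp(-5*u) is entire.
So the germ continues analytically to 11/12.


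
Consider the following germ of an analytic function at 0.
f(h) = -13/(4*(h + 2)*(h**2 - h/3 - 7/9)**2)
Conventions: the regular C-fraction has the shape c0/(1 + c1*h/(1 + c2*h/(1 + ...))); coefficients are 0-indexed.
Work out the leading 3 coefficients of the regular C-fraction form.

Taylor coefficients (expand at 0): a_0 = -1053/392, a_1 = 20007/5488, a_2 = -784485/76832.
c0 = a_0 = -1053/392. Peel one level at a time: if S = 1 + c*h/S' with S'(0) = 1, then c is the h-coefficient of S and S' = c*h/(S - 1).
S_1 = c0/f = 1 + (19/14)*h + (-96/49)*h^2 + ...; c1 = 19/14.
S_2 = c1*h/(S_1 - 1) = 1 + (192/133)*h + ...; c2 = 192/133.

The regular C-fraction coefficients are [-1053/392, 19/14, 192/133].


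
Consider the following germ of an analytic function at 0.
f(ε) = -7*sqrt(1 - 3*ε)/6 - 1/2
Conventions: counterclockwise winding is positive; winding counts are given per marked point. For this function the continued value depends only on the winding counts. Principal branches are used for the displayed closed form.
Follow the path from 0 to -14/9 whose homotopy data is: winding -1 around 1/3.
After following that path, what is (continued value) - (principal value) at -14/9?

Continued minus principal equals (7/9)*sqrt(51).

The rational part is single-valued and drops out of the difference; each branch term changes only by its own monodromy.
(-7/6)*sqrt(1 - ε/(1/3)): winding -1 is odd, the square root flips sign, contributing -2*(-7/6)*sqrt(1 - (-14/9)/(1/3)) = -2*(-7/6)*sqrt(17/3) = (7/9)*sqrt(51).
Summing the contributions at ε = -14/9 gives (7/9)*sqrt(51).


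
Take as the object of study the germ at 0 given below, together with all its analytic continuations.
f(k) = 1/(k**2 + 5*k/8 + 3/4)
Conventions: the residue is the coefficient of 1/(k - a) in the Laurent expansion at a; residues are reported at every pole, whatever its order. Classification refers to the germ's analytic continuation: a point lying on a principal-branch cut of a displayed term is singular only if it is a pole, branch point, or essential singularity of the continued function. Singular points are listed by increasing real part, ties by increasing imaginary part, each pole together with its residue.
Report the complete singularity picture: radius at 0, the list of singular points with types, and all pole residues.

Denominator factor (k**2 + 5*k/8 + 3/4): discriminant -167/64, complex-conjugate roots (-5/16) + ((1/16)*sqrt(167))*i and (-5/16) - ((1/16)*sqrt(167))*i; poles of order 1, moduli (1/2)*sqrt(3) and (1/2)*sqrt(3).
The radius of convergence is the smallest modulus among the singular points: (1/2)*sqrt(3).
The factor k**2 + 5*k/8 + 3/4 splits as (k - a)(k - a') with a = (-5/16) - ((1/16)*sqrt(167))*i, a' = (-5/16) + ((1/16)*sqrt(167))*i. At the order-1 pole a set g(k) = (k - a)*f(k) = [1] / (k - a').
Simple pole: residue = g(a) at a = (-5/16) - ((1/16)*sqrt(167))*i, which is ((8/167)*sqrt(167))*i.
The factor k**2 + 5*k/8 + 3/4 splits as (k - a)(k - a') with a = (-5/16) + ((1/16)*sqrt(167))*i, a' = (-5/16) - ((1/16)*sqrt(167))*i. At the order-1 pole a set g(k) = (k - a)*f(k) = [1] / (k - a').
Simple pole: residue = g(a) at a = (-5/16) + ((1/16)*sqrt(167))*i, which is -((8/167)*sqrt(167))*i.
List the singular points by increasing real part (a conjugate pair: the negative imaginary part first).

Radius of convergence at 0: (1/2)*sqrt(3).
At (-5/16) - ((1/16)*sqrt(167))*i: a pole of order 1; residue ((8/167)*sqrt(167))*i.
At (-5/16) + ((1/16)*sqrt(167))*i: a pole of order 1; residue -((8/167)*sqrt(167))*i.


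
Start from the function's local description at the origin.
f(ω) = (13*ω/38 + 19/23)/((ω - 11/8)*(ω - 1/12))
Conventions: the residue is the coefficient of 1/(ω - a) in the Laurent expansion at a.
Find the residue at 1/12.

At the order-1 pole 1/12 set g(ω) = (ω - (1/12))*f(ω) = (13*ω/38 + 19/23)/(ω - 11/8).
Simple pole: residue = g(a) at a = 1/12, which is -8963/13547.

The residue is -8963/13547.


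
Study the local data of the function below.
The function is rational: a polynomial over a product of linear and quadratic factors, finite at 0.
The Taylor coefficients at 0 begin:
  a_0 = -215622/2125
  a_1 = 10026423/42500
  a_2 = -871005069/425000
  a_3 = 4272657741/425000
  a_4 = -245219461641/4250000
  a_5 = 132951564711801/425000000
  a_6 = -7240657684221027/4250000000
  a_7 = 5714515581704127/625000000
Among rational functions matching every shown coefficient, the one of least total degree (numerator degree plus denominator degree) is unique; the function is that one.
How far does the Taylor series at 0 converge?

The radius of convergence is 1/6.

No rational of total degree below 6 reproduces all 8 coefficients; solving the [1/5] Pade equations on them gives f(ψ) = (27*ψ/2 + 36/17)/((ψ - 10/11)**3*(ψ + 1/6)**2), whose expansion matches every shown term.
Denominator factor (ψ - 10/11)^3: pole of order 3 at 10/11, modulus 10/11.
Denominator factor (ψ + 1/6)^2: pole of order 2 at -1/6, modulus 1/6.
The radius of convergence is the smallest modulus among the singular points: 1/6.


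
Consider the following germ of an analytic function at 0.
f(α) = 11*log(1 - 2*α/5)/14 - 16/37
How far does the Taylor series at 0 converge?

Branch term (11/14)*log(1 - α/(5/2)): its argument vanishes at α = 5/2, a logarithmic branch point, modulus 5/2.
The radius of convergence is the smallest modulus among the singular points: 5/2.

The radius of convergence is 5/2.


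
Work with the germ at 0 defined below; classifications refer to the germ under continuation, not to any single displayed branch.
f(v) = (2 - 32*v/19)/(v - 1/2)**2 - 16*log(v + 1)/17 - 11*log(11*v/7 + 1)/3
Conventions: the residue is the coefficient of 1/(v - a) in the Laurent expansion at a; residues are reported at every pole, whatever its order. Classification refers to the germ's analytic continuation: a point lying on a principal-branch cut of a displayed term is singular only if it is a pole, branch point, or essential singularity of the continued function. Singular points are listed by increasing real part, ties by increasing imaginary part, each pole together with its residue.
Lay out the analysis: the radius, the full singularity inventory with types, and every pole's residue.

Denominator factor (v - 1/2)^2: pole of order 2 at 1/2, modulus 1/2.
Branch term (-16/17)*log(1 - v/(-1)): its argument vanishes at v = -1, a logarithmic branch point, modulus 1.
Branch term (-11/3)*log(1 - v/(-7/11)): its argument vanishes at v = -7/11, a logarithmic branch point, modulus 7/11.
The radius of convergence is the smallest modulus among the singular points: 1/2.
The branch terms are analytic at 1/2 and contribute nothing to the residue; only the rational part matters.
At the order-2 pole 1/2 set g(v) = (v - (1/2))^2*(rational part) = 2 - 32*v/19.
Order-2 pole: residue = g'(a); g'(1/2) = -32/19, so the residue is -32/19.
List the singular points by increasing real part (a conjugate pair: the negative imaginary part first).

Radius of convergence at 0: 1/2.
At -1: a logarithmic branch point.
At -7/11: a logarithmic branch point.
At 1/2: a pole of order 2; residue -32/19.


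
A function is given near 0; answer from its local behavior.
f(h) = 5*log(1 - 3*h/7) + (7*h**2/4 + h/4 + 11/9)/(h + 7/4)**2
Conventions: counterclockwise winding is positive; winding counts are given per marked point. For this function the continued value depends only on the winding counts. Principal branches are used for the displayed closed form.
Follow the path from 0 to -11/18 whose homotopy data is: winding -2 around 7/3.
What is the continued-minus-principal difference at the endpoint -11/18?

The rational part is single-valued and drops out of the difference; each branch term changes only by its own monodromy.
(5)*log(1 - h/(7/3)): each positive loop around 7/3 adds 2*pi*i to the log, so winding -2 contributes (5)*(-2)*2*pi*i = -(20)*pi*i.
Summing the contributions at h = -11/18 gives -(20)*pi*i.

Continued minus principal equals -(20)*pi*i.


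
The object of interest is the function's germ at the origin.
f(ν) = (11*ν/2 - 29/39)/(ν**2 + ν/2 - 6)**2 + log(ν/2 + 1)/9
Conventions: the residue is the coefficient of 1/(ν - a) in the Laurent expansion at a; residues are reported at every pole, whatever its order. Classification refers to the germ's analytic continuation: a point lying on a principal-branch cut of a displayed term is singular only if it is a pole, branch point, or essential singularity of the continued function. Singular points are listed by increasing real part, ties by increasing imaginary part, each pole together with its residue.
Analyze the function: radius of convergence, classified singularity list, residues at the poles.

Denominator factor (ν**2 + ν/2 - 6)^2: discriminant 97/4, real irrational roots -1/4 + (1/4)*sqrt(97) and -1/4 - (1/4)*sqrt(97); poles of order 2, moduli -1/4 + (1/4)*sqrt(97) and 1/4 + (1/4)*sqrt(97).
Branch term (1/9)*log(1 - ν/(-2)): its argument vanishes at ν = -2, a logarithmic branch point, modulus 2.
The radius of convergence is the smallest modulus among the singular points: 2.
The branch term is analytic at -1/4 - (1/4)*sqrt(97) and contributes nothing to the residue; only the rational part matters.
The factor ν**2 + ν/2 - 6 splits as (ν - a)(ν - a') with a = -1/4 - (1/4)*sqrt(97), a' = -1/4 + (1/4)*sqrt(97). At the order-2 pole a set g(ν) = (ν - a)^2*(rational part) = [11*ν/2 - 29/39] / (ν - a')^2.
Order-2 pole: residue = g'(a); g'(-1/4 - (1/4)*sqrt(97)) = -(1322/366951)*sqrt(97), so the residue is -(1322/366951)*sqrt(97).
The branch term is analytic at -1/4 + (1/4)*sqrt(97) and contributes nothing to the residue; only the rational part matters.
The factor ν**2 + ν/2 - 6 splits as (ν - a)(ν - a') with a = -1/4 + (1/4)*sqrt(97), a' = -1/4 - (1/4)*sqrt(97). At the order-2 pole a set g(ν) = (ν - a)^2*(rational part) = [11*ν/2 - 29/39] / (ν - a')^2.
Order-2 pole: residue = g'(a); g'(-1/4 + (1/4)*sqrt(97)) = (1322/366951)*sqrt(97), so the residue is (1322/366951)*sqrt(97).
List the singular points by increasing real part (a conjugate pair: the negative imaginary part first).

Radius of convergence at 0: 2.
At -1/4 - (1/4)*sqrt(97): a pole of order 2; residue -(1322/366951)*sqrt(97).
At -2: a logarithmic branch point.
At -1/4 + (1/4)*sqrt(97): a pole of order 2; residue (1322/366951)*sqrt(97).


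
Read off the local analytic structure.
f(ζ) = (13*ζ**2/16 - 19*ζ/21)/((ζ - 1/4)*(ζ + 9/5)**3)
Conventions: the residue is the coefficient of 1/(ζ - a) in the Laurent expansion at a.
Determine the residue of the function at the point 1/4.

The residue is -2875/141204.

At the order-1 pole 1/4 set g(ζ) = (ζ - (1/4))*f(ζ) = (13*ζ**2/16 - 19*ζ/21)/(ζ + 9/5)**3.
Simple pole: residue = g(a) at a = 1/4, which is -2875/141204.


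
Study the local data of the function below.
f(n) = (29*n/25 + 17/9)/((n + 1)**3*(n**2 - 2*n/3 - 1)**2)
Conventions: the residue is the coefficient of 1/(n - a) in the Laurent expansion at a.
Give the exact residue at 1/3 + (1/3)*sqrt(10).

The factor n**2 - 2*n/3 - 1 splits as (n - a)(n - a') with a = 1/3 + (1/3)*sqrt(10), a' = 1/3 - (1/3)*sqrt(10). At the order-2 pole a set g(n) = (n - a)^2*f(n) = [(29*n/25 + 17/9)/(n + 1)**3] / (n - a')^2.
Order-2 pole: residue = g'(a); g'(1/3 + (1/3)*sqrt(10)) = -2367/50 + (298719/20000)*sqrt(10), so the residue is -2367/50 + (298719/20000)*sqrt(10).

The residue is -2367/50 + (298719/20000)*sqrt(10).


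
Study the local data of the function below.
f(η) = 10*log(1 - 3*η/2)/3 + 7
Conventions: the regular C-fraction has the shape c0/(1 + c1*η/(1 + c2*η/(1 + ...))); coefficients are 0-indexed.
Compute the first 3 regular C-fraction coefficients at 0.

Taylor coefficients (expand at 0): a_0 = 7, a_1 = -5, a_2 = -15/4.
c0 = a_0 = 7. Peel one level at a time: if S = 1 + c*η/S' with S'(0) = 1, then c is the η-coefficient of S and S' = c*η/(S - 1).
S_1 = c0/f = 1 + (5/7)*η + (205/196)*η^2 + ...; c1 = 5/7.
S_2 = c1*η/(S_1 - 1) = 1 + (-41/28)*η + ...; c2 = -41/28.

The regular C-fraction coefficients are [7, 5/7, -41/28].


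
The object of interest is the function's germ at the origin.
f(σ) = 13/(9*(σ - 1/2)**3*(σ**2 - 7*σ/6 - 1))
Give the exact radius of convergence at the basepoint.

The radius of convergence is 1/2.

Denominator factor (σ - 1/2)^3: pole of order 3 at 1/2, modulus 1/2.
Denominator factor (σ**2 - 7*σ/6 - 1): discriminant 193/36, real irrational roots 7/12 + (1/12)*sqrt(193) and 7/12 - (1/12)*sqrt(193); poles of order 1, moduli 7/12 + (1/12)*sqrt(193) and -7/12 + (1/12)*sqrt(193).
The radius of convergence is the smallest modulus among the singular points: 1/2.


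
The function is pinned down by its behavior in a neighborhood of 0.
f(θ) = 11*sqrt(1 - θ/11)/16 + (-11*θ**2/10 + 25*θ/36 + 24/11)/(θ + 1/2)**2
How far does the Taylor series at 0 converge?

The radius of convergence is 1/2.

Denominator factor (θ + 1/2)^2: pole of order 2 at -1/2, modulus 1/2.
Branch term (11/16)*sqrt(1 - θ/(11)): its argument vanishes at θ = 11, a square-root branch point, modulus 11.
The radius of convergence is the smallest modulus among the singular points: 1/2.


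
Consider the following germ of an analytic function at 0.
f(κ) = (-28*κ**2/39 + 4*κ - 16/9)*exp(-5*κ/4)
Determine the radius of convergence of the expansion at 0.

The radius of convergence is infinite.

The factor exp(-5*κ/4) is entire and contributes no finite singular point.
The polynomial part has no poles.
No finite singular points: the Taylor series at 0 converges everywhere.


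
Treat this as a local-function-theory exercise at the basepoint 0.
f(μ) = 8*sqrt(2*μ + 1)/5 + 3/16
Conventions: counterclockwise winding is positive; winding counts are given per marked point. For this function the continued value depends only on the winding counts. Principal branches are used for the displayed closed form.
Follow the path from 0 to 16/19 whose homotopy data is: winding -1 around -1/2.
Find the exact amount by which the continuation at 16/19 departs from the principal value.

Continued minus principal equals -(16/95)*sqrt(969).

The rational part is single-valued and drops out of the difference; each branch term changes only by its own monodromy.
(8/5)*sqrt(1 - μ/(-1/2)): winding -1 is odd, the square root flips sign, contributing -2*(8/5)*sqrt(1 - (16/19)/(-1/2)) = -2*(8/5)*sqrt(51/19) = -(16/95)*sqrt(969).
Summing the contributions at μ = 16/19 gives -(16/95)*sqrt(969).


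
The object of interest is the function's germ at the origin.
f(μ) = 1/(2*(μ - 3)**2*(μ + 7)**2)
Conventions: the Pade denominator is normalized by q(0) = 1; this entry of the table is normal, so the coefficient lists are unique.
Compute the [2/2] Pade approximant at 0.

The Pade approximant has numerator coefficients [1/882, 1/44541, 1/19796]; denominator coefficients [1, -766/2121, -1955/89082].

Taylor coefficients needed (expand at 0): a_0 = 1/882, a_1 = 4/9261, a_2 = 5/21609, a_3 = 380/4084101, a_4 = 6635/171532242.
Write the denominator as Q(μ) = 1 + q1*μ + q2*μ^2. Requiring Q*f - P = O(μ^5) with deg P <= 2 kills the coefficients of μ^3..μ^4 in Q*f:
  μ^3: a_3 + q1*a_2 + q2*a_1 = 0, i.e. 380/4084101 + (5/21609)*q1 + (4/9261)*q2 = 0.
  μ^4: a_4 + q1*a_3 + q2*a_2 = 0, i.e. 6635/171532242 + (380/4084101)*q1 + (5/21609)*q2 = 0.
Solving this linear system: q1 = -766/2121, q2 = -1955/89082.
The numerator is Q*f truncated at degree 2: P0 = a_0 = 1/882; P1 = a_1 + q1*a_0 = 1/44541; P2 = a_2 + q1*a_1 + q2*a_0 = 1/19796.


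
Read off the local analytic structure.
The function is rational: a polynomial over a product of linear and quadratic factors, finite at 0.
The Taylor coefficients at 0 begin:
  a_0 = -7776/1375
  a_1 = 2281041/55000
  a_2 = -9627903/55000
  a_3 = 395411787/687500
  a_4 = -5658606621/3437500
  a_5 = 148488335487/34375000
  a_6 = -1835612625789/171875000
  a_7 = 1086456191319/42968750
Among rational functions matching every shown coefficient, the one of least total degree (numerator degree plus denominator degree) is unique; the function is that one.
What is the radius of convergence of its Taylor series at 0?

No rational of total degree below 5 reproduces all 8 coefficients; solving the [2/3] Pade equations on them gives f(γ) = (-26*γ**2/25 + 15*γ/8 - 32/33)/(γ + 5/9)**3, whose expansion matches every shown term.
Denominator factor (γ + 5/9)^3: pole of order 3 at -5/9, modulus 5/9.
The radius of convergence is the smallest modulus among the singular points: 5/9.

The radius of convergence is 5/9.


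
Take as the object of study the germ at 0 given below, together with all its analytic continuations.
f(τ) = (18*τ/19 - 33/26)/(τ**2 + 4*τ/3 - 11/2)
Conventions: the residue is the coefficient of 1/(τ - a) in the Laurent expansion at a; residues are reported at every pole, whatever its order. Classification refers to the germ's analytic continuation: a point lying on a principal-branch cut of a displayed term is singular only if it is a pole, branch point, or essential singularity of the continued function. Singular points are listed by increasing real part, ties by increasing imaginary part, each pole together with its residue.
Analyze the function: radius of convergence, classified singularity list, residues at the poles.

Denominator factor (τ**2 + 4*τ/3 - 11/2): discriminant 214/9, real irrational roots -2/3 + (1/6)*sqrt(214) and -2/3 - (1/6)*sqrt(214); poles of order 1, moduli -2/3 + (1/6)*sqrt(214) and 2/3 + (1/6)*sqrt(214).
The radius of convergence is the smallest modulus among the singular points: -2/3 + (1/6)*sqrt(214).
The factor τ**2 + 4*τ/3 - 11/2 splits as (τ - a)(τ - a') with a = -2/3 - (1/6)*sqrt(214), a' = -2/3 + (1/6)*sqrt(214). At the order-1 pole a set g(τ) = (τ - a)*f(τ) = [18*τ/19 - 33/26] / (τ - a').
Simple pole: residue = g(a) at a = -2/3 - (1/6)*sqrt(214), which is 9/19 + (2817/105716)*sqrt(214).
The factor τ**2 + 4*τ/3 - 11/2 splits as (τ - a)(τ - a') with a = -2/3 + (1/6)*sqrt(214), a' = -2/3 - (1/6)*sqrt(214). At the order-1 pole a set g(τ) = (τ - a)*f(τ) = [18*τ/19 - 33/26] / (τ - a').
Simple pole: residue = g(a) at a = -2/3 + (1/6)*sqrt(214), which is 9/19 - (2817/105716)*sqrt(214).
List the singular points by increasing real part (a conjugate pair: the negative imaginary part first).

Radius of convergence at 0: -2/3 + (1/6)*sqrt(214).
At -2/3 - (1/6)*sqrt(214): a pole of order 1; residue 9/19 + (2817/105716)*sqrt(214).
At -2/3 + (1/6)*sqrt(214): a pole of order 1; residue 9/19 - (2817/105716)*sqrt(214).


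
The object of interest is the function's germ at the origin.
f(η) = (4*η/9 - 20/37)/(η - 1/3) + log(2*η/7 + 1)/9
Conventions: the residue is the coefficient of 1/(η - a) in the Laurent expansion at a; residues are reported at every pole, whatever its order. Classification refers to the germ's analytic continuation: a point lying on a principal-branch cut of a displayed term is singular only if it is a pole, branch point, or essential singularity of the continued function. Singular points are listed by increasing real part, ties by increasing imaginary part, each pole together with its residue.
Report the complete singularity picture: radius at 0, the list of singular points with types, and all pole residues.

Radius of convergence at 0: 1/3.
At -7/2: a logarithmic branch point.
At 1/3: a pole of order 1; residue -392/999.

Denominator factor (η - 1/3): pole of order 1 at 1/3, modulus 1/3.
Branch term (1/9)*log(1 - η/(-7/2)): its argument vanishes at η = -7/2, a logarithmic branch point, modulus 7/2.
The radius of convergence is the smallest modulus among the singular points: 1/3.
The branch term is analytic at 1/3 and contributes nothing to the residue; only the rational part matters.
At the order-1 pole 1/3 set g(η) = (η - (1/3))*(rational part) = 4*η/9 - 20/37.
Simple pole: residue = g(a) at a = 1/3, which is -392/999.
List the singular points by increasing real part (a conjugate pair: the negative imaginary part first).


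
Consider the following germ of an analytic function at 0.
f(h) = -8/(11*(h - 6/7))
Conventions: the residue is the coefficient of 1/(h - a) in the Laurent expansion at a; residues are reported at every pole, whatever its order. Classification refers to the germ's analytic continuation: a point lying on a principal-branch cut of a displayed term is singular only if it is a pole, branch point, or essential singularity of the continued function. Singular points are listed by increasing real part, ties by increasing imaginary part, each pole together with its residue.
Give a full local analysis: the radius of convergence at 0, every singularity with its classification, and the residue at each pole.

Denominator factor (h - 6/7): pole of order 1 at 6/7, modulus 6/7.
The radius of convergence is the smallest modulus among the singular points: 6/7.
At the order-1 pole 6/7 set g(h) = (h - (6/7))*f(h) = -8/11.
Simple pole: residue = g(a) at a = 6/7, which is -8/11.

Radius of convergence at 0: 6/7.
At 6/7: a pole of order 1; residue -8/11.


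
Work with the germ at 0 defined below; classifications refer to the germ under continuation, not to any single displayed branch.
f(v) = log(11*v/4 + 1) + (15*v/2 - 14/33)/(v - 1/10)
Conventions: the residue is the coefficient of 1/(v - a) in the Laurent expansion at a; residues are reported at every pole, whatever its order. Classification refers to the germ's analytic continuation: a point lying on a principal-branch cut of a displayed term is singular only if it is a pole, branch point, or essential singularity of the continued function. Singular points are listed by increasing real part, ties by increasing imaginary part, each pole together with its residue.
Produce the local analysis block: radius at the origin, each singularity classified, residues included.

Denominator factor (v - 1/10): pole of order 1 at 1/10, modulus 1/10.
Branch term (1)*log(1 - v/(-4/11)): its argument vanishes at v = -4/11, a logarithmic branch point, modulus 4/11.
The radius of convergence is the smallest modulus among the singular points: 1/10.
The branch term is analytic at 1/10 and contributes nothing to the residue; only the rational part matters.
At the order-1 pole 1/10 set g(v) = (v - (1/10))*(rational part) = 15*v/2 - 14/33.
Simple pole: residue = g(a) at a = 1/10, which is 43/132.
List the singular points by increasing real part (a conjugate pair: the negative imaginary part first).

Radius of convergence at 0: 1/10.
At -4/11: a logarithmic branch point.
At 1/10: a pole of order 1; residue 43/132.


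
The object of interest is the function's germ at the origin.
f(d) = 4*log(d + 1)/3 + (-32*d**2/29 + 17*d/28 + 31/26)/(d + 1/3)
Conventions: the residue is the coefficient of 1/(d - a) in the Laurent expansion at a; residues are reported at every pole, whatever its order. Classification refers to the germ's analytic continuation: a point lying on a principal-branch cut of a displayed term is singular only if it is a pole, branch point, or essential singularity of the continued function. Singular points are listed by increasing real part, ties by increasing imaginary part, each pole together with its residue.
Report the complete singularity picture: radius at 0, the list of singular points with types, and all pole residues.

Denominator factor (d + 1/3): pole of order 1 at -1/3, modulus 1/3.
Branch term (4/3)*log(1 - d/(-1)): its argument vanishes at d = -1, a logarithmic branch point, modulus 1.
The radius of convergence is the smallest modulus among the singular points: 1/3.
The branch term is analytic at -1/3 and contributes nothing to the residue; only the rational part matters.
At the order-1 pole -1/3 set g(d) = (d - (-1/3))*(rational part) = -32*d**2/29 + 17*d/28 + 31/26.
Simple pole: residue = g(a) at a = -1/3, which is 82399/95004.
List the singular points by increasing real part (a conjugate pair: the negative imaginary part first).

Radius of convergence at 0: 1/3.
At -1: a logarithmic branch point.
At -1/3: a pole of order 1; residue 82399/95004.


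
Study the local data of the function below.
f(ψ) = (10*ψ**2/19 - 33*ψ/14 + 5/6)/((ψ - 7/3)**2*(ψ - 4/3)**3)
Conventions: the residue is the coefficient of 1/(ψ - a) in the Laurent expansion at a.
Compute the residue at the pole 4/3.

The residue is -4391/798.

At the order-3 pole 4/3 set g(ψ) = (ψ - (4/3))^3*f(ψ) = (10*ψ**2/19 - 33*ψ/14 + 5/6)/(ψ - 7/3)**2.
Order-3 pole: residue = g''(a)/2; g''(4/3) = -4391/399, so the residue is -4391/798.


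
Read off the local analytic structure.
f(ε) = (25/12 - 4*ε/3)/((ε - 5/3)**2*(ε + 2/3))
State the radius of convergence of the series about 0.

The radius of convergence is 2/3.

Denominator factor (ε + 2/3): pole of order 1 at -2/3, modulus 2/3.
Denominator factor (ε - 5/3)^2: pole of order 2 at 5/3, modulus 5/3.
The radius of convergence is the smallest modulus among the singular points: 2/3.


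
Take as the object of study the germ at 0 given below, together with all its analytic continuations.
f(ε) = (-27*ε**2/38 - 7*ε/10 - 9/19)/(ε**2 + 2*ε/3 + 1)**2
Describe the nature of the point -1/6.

Denominator factors: ε**2 + 2*ε/3 + 1 = 11/12 at ε = -1/6 — none vanishes.
So the germ continues analytically to -1/6.

The point is a regular point.


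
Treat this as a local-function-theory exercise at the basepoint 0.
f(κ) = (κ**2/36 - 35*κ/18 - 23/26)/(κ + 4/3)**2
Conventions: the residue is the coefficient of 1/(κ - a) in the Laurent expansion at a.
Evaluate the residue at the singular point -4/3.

The residue is -109/54.

At the order-2 pole -4/3 set g(κ) = (κ - (-4/3))^2*f(κ) = κ**2/36 - 35*κ/18 - 23/26.
Order-2 pole: residue = g'(a); g'(-4/3) = -109/54, so the residue is -109/54.


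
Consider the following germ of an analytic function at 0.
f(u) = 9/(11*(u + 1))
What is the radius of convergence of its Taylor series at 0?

Denominator factor (u + 1): pole of order 1 at -1, modulus 1.
The radius of convergence is the smallest modulus among the singular points: 1.

The radius of convergence is 1.


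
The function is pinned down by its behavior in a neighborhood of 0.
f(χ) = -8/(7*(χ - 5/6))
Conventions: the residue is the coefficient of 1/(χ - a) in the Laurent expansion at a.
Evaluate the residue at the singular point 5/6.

At the order-1 pole 5/6 set g(χ) = (χ - (5/6))*f(χ) = -8/7.
Simple pole: residue = g(a) at a = 5/6, which is -8/7.

The residue is -8/7.


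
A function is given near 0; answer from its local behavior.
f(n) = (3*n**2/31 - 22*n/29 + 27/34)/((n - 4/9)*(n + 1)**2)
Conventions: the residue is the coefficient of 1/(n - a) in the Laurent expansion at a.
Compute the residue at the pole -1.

The residue is -678771/5165654.

At the order-2 pole -1 set g(n) = (n - (-1))^2*f(n) = (3*n**2/31 - 22*n/29 + 27/34)/(n - 4/9).
Order-2 pole: residue = g'(a); g'(-1) = -678771/5165654, so the residue is -678771/5165654.


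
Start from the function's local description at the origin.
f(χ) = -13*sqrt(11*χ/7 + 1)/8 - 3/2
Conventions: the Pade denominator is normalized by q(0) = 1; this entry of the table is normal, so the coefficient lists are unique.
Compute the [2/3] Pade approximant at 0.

Taylor coefficients needed (expand at 0): a_0 = -25/8, a_1 = -143/112, a_2 = 1573/3136, a_3 = -17303/43904, a_4 = 951665/2458624, a_5 = -2093663/4917248.
Write the denominator as Q(χ) = 1 + q1*χ + q2*χ^2 + q3*χ^3. Requiring Q*f - P = O(χ^6) with deg P <= 2 kills the coefficients of χ^3..χ^5 in Q*f:
  χ^3: a_3 + q1*a_2 + q2*a_1 + q3*a_0 = 0, i.e. -17303/43904 + (1573/3136)*q1 + (-143/112)*q2 + (-25/8)*q3 = 0.
  χ^4: a_4 + q1*a_3 + q2*a_2 + q3*a_1 = 0, i.e. 951665/2458624 + (-17303/43904)*q1 + (1573/3136)*q2 + (-143/112)*q3 = 0.
  χ^5: a_5 + q1*a_4 + q2*a_3 + q3*a_2 = 0, i.e. -2093663/4917248 + (951665/2458624)*q1 + (-17303/43904)*q2 + (1573/3136)*q3 = 0.
Solving this linear system: q1 = 141/98, q2 = 1683/5488, q3 = -1573/76832.
The numerator is Q*f truncated at degree 2: P0 = a_0 = -25/8; P1 = a_1 + q1*a_0 = -2263/392; P2 = a_2 + q1*a_1 + q2*a_0 = -100705/43904.

The Pade approximant has numerator coefficients [-25/8, -2263/392, -100705/43904]; denominator coefficients [1, 141/98, 1683/5488, -1573/76832].


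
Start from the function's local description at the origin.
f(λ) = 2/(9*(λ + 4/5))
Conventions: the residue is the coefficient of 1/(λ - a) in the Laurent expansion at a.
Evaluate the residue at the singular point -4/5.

At the order-1 pole -4/5 set g(λ) = (λ - (-4/5))*f(λ) = 2/9.
Simple pole: residue = g(a) at a = -4/5, which is 2/9.

The residue is 2/9.


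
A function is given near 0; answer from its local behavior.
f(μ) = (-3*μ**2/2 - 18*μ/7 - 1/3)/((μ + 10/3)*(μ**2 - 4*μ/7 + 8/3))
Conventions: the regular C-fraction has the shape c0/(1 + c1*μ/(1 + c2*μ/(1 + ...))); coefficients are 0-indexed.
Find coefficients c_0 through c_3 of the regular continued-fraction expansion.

The regular C-fraction coefficients are [-3/80, -267/35, 35711/4984, -2058067/25426232].

Taylor coefficients (expand at 0): a_0 = -3/80, a_1 = -801/2800, a_2 = -103941/784000, a_3 = 5733261/54880000.
c0 = a_0 = -3/80. Peel one level at a time: if S = 1 + c*μ/S' with S'(0) = 1, then c is the μ-coefficient of S and S' = c*μ/(S - 1).
S_1 = c0/f = 1 + (-267/35)*μ + (107133/1960)*μ^2 + ...; c1 = -267/35.
S_2 = c1*μ/(S_1 - 1) = 1 + (35711/4984)*μ + (2058067/3548608)*μ^2 + ...; c2 = 35711/4984.
S_3 = c2*μ/(S_2 - 1) = 1 + (-2058067/25426232)*μ + ...; c3 = -2058067/25426232.


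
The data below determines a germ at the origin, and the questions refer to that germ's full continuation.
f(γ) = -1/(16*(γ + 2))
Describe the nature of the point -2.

The denominator factor γ + 2 vanishes at -2 and appears to the power 1; the numerator there equals -1/16, nonzero, and no other factor vanishes.
Hence a pole whose order is the multiplicity, 1.

The point is a pole of order 1.


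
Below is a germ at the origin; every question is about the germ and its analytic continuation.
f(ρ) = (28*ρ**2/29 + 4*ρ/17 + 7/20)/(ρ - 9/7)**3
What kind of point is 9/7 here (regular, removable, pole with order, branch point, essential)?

The denominator factor ρ - 9/7 vanishes at 9/7 and appears to the power 3; the numerator there equals 22171/9860, nonzero, and no other factor vanishes.
Hence a pole whose order is the multiplicity, 3.

The point is a pole of order 3.


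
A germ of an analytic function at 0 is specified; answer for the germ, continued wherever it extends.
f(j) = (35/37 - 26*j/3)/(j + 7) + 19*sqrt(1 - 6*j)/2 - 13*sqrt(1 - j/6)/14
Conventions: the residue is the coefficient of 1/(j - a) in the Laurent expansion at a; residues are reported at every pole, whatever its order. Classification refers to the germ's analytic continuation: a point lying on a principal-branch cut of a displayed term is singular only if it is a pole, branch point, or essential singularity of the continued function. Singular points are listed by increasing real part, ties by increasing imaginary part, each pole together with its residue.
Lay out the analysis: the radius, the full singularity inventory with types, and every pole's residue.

Radius of convergence at 0: 1/6.
At -7: a pole of order 1; residue 6839/111.
At 1/6: an algebraic (square-root) branch point.
At 6: an algebraic (square-root) branch point.

Denominator factor (j + 7): pole of order 1 at -7, modulus 7.
Branch term (19/2)*sqrt(1 - j/(1/6)): its argument vanishes at j = 1/6, a square-root branch point, modulus 1/6.
Branch term (-13/14)*sqrt(1 - j/(6)): its argument vanishes at j = 6, a square-root branch point, modulus 6.
The radius of convergence is the smallest modulus among the singular points: 1/6.
The branch terms are analytic at -7 and contribute nothing to the residue; only the rational part matters.
At the order-1 pole -7 set g(j) = (j - (-7))*(rational part) = 35/37 - 26*j/3.
Simple pole: residue = g(a) at a = -7, which is 6839/111.
List the singular points by increasing real part (a conjugate pair: the negative imaginary part first).


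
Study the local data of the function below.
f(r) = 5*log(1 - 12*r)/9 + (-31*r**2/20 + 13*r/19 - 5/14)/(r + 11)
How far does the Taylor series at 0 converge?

The radius of convergence is 1/12.

Denominator factor (r + 11): pole of order 1 at -11, modulus 11.
Branch term (5/9)*log(1 - r/(1/12)): its argument vanishes at r = 1/12, a logarithmic branch point, modulus 1/12.
The radius of convergence is the smallest modulus among the singular points: 1/12.


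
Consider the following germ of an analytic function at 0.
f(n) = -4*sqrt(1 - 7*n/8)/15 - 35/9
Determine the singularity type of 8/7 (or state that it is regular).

The term (-4/15)*sqrt(1 - n/(8/7)) has argument 1 - 8/7/(8/7) = 0 at 8/7: a square-root (algebraic, two-sheeted) branch point; the remaining terms are analytic or single-valued there.

The point is an algebraic (square-root) branch point.


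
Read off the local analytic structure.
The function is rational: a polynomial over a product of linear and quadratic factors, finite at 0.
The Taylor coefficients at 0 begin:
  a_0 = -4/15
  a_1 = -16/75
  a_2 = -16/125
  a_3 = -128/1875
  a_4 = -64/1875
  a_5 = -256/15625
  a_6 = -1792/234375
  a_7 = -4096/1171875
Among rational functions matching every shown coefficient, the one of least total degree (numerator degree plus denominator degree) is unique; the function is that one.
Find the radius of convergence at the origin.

The radius of convergence is 5/2.

No rational of total degree below 2 reproduces all 8 coefficients; solving the [0/2] Pade equations on them gives f(δ) = -5/(3*(δ - 5/2)**2), whose expansion matches every shown term.
Denominator factor (δ - 5/2)^2: pole of order 2 at 5/2, modulus 5/2.
The radius of convergence is the smallest modulus among the singular points: 5/2.


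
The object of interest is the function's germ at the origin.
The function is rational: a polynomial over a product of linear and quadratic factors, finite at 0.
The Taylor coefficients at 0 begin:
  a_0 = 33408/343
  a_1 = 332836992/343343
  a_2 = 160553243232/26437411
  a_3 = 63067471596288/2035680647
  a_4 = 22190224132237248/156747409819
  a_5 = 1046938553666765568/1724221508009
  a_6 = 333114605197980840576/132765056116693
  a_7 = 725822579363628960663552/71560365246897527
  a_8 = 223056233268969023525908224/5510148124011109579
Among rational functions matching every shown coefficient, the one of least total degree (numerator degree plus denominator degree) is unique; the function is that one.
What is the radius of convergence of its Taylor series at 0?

No rational of total degree below 7 reproduces all 9 coefficients; solving the [2/5] Pade equations on them gives f(y) = (23*y**2/28 + 27*y/13 - 29/9)/((y - 7/12)**3*(y**2 - 10*y/11 + 1/6)), whose expansion matches every shown term.
Denominator factor (y**2 - 10*y/11 + 1/6): discriminant 58/363, real irrational roots 5/11 + (1/66)*sqrt(174) and 5/11 - (1/66)*sqrt(174); poles of order 1, moduli 5/11 + (1/66)*sqrt(174) and 5/11 - (1/66)*sqrt(174).
Denominator factor (y - 7/12)^3: pole of order 3 at 7/12, modulus 7/12.
The radius of convergence is the smallest modulus among the singular points: 5/11 - (1/66)*sqrt(174).

The radius of convergence is 5/11 - (1/66)*sqrt(174).


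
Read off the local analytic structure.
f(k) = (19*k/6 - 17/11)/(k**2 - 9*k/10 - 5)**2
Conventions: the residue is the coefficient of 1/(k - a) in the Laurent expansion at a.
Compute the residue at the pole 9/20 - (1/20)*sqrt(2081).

The factor k**2 - 9*k/10 - 5 splits as (k - a)(k - a') with a = 9/20 - (1/20)*sqrt(2081), a' = 9/20 + (1/20)*sqrt(2081). At the order-2 pole a set g(k) = (k - a)^2*f(k) = [19*k/6 - 17/11] / (k - a')^2.
Order-2 pole: residue = g'(a); g'(9/20 - (1/20)*sqrt(2081)) = -(2650/47636171)*sqrt(2081), so the residue is -(2650/47636171)*sqrt(2081).

The residue is -(2650/47636171)*sqrt(2081).


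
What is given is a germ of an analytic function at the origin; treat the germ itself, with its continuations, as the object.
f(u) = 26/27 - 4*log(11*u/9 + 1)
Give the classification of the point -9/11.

The point is a logarithmic branch point.

The term (-4)*log(1 - u/(-9/11)) has argument 1 - -9/11/(-9/11) = 0 at -9/11: a logarithmic (infinitely-sheeted) branch point; the remaining terms are analytic or single-valued there.


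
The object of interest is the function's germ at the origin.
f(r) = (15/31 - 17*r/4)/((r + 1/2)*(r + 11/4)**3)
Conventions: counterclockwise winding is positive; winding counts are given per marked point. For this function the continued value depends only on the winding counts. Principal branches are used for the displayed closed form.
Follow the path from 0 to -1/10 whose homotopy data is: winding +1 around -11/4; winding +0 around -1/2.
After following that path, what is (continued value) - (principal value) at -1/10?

The function is rational, hence single-valued: continuing it around any pole returns the same value, so the difference is 0.

Continued minus principal equals 0.


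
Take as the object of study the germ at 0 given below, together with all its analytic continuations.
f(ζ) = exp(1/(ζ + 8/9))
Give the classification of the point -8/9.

The exponent 1/(ζ - (-8/9)) has a pole at -8/9, so exp(1/(ζ - (-8/9))) takes every nonzero value near it: an essential singularity (not a pole of any order).

The point is an essential singularity.


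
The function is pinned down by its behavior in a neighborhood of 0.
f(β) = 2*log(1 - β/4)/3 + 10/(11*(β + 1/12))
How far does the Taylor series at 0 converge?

The radius of convergence is 1/12.

Denominator factor (β + 1/12): pole of order 1 at -1/12, modulus 1/12.
Branch term (2/3)*log(1 - β/(4)): its argument vanishes at β = 4, a logarithmic branch point, modulus 4.
The radius of convergence is the smallest modulus among the singular points: 1/12.


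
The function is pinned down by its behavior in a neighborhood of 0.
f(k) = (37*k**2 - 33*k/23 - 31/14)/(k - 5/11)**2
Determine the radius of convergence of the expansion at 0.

Denominator factor (k - 5/11)^2: pole of order 2 at 5/11, modulus 5/11.
The radius of convergence is the smallest modulus among the singular points: 5/11.

The radius of convergence is 5/11.


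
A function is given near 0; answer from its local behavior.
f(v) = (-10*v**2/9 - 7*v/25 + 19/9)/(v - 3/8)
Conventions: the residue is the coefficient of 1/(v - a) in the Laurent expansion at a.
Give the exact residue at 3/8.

The residue is 13319/7200.

At the order-1 pole 3/8 set g(v) = (v - (3/8))*f(v) = -10*v**2/9 - 7*v/25 + 19/9.
Simple pole: residue = g(a) at a = 3/8, which is 13319/7200.


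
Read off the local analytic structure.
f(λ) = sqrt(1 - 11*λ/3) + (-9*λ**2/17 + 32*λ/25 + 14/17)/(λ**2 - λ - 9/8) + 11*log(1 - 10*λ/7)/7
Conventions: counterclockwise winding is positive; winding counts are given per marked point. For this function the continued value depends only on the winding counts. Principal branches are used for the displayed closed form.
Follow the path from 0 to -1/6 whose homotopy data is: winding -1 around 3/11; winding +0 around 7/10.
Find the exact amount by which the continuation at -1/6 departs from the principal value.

Continued minus principal equals -(1/3)*sqrt(58).

The rational part is single-valued and drops out of the difference; each branch term changes only by its own monodromy.
(1)*sqrt(1 - λ/(3/11)): winding -1 is odd, the square root flips sign, contributing -2*(1)*sqrt(1 - (-1/6)/(3/11)) = -2*(1)*sqrt(29/18) = -(1/3)*sqrt(58).
(11/7)*log(1 - λ/(7/10)): winding 0 around 7/10, so this term returns to its principal value, contribution 0.
Summing the contributions at λ = -1/6 gives -(1/3)*sqrt(58).


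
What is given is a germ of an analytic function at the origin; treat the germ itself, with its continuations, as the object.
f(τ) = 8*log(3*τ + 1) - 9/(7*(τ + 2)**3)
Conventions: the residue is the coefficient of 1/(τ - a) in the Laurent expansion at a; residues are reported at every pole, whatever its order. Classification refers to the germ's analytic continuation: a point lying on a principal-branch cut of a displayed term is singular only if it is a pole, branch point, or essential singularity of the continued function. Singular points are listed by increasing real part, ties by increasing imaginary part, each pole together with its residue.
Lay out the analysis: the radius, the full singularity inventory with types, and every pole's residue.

Radius of convergence at 0: 1/3.
At -2: a pole of order 3; residue 0.
At -1/3: a logarithmic branch point.

Denominator factor (τ + 2)^3: pole of order 3 at -2, modulus 2.
Branch term (8)*log(1 - τ/(-1/3)): its argument vanishes at τ = -1/3, a logarithmic branch point, modulus 1/3.
The radius of convergence is the smallest modulus among the singular points: 1/3.
The branch term is analytic at -2 and contributes nothing to the residue; only the rational part matters.
At the order-3 pole -2 set g(τ) = (τ - (-2))^3*(rational part) = -9/7.
Order-3 pole: residue = g''(a)/2; g''(-2) = 0, so the residue is 0.
List the singular points by increasing real part (a conjugate pair: the negative imaginary part first).
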